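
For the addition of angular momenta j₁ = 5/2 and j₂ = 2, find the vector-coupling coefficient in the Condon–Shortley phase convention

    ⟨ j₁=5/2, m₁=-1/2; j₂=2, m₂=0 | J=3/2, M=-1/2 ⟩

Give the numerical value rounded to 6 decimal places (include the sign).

j₁+j₂−J=3  J+j₁−j₂=2  J−j₁+j₂=1  j₁+j₂+J+1=7
(j₁±m₁, j₂±m₂, J±M) = (2,3,2,2,1,2)
P² = 32/35
sum k=1..2:
  [1] −1/4 = -1/4
  [2] +1/2 = 1/2
S = 1/4
C² = P²·S² = 2/35 ; C = +0.239046

+0.239046  (= +√(2/35))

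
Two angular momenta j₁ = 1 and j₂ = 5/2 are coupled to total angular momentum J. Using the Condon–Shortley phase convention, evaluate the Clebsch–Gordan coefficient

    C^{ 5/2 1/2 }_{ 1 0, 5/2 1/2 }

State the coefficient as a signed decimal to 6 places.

−√(1/35) ≈ -0.169031

triangle: 1!·1!·4!/7! = 24/5040
(j±m)!: 1!·1!·3!·2!·3!·2! = 144
prefactor² = (2J+1)·Δ·N² = 144/35
  k=0: +1/(0!·1!·1!·3!·0!·1!) = 1/6
  k=1: −1/(1!·0!·0!·2!·1!·2!) = -1/4
Σ = -1/12  ⇒  CG² = 144/35·(-1/12)² = 1/35
CG = −√(1/35) = -0.169031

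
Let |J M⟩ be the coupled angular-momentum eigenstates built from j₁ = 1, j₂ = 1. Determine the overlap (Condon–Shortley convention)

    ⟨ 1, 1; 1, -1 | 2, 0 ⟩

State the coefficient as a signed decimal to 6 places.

√[5·0!2!2!/5! · 2!0!0!2!2!2!] = √(8/3)
  +(−1)^0/∏(0,0,0,0,2,2)! = 1/4  (running 1/4)
⟨..|..⟩ = √(8/3)·(1/4) = +0.408248

+0.408248  (= +√(1/6))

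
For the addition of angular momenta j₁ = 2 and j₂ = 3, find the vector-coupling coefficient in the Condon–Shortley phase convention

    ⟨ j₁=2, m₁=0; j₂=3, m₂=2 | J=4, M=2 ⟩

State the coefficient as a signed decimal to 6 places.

j₁+j₂−J=1  J+j₁−j₂=3  J−j₁+j₂=5  j₁+j₂+J+1=10
(j₁±m₁, j₂±m₂, J±M) = (2,2,5,1,6,2)
P² = 8640/7
sum k=0..1:
  [0] +1/240 = 1/240
  [1] −1/48 = -1/48
S = -1/60
C² = P²·S² = 12/35 ; C = -0.585540

−√(12/35) ≈ -0.585540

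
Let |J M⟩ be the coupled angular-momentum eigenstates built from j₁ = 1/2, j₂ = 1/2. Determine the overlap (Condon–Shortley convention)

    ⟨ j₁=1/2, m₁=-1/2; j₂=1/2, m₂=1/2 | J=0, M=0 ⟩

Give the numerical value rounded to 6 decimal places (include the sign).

j₁+j₂−J=1  J+j₁−j₂=0  J−j₁+j₂=0  j₁+j₂+J+1=2
(j₁±m₁, j₂±m₂, J±M) = (0,1,1,0,0,0)
P² = 1/2
sum k=1..1:
  [1] −1/1 = -1
S = -1
C² = P²·S² = 1/2 ; C = -0.707107

−√(1/2) ≈ -0.707107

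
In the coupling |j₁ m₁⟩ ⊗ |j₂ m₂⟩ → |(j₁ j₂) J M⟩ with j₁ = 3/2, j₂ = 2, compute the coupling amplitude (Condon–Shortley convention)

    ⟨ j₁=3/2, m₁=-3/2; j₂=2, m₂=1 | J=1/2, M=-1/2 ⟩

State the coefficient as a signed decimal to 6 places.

triangle: 3!·0!·1!/5! = 6/120
(j±m)!: 0!·3!·3!·1!·0!·1! = 36
prefactor² = (2J+1)·Δ·N² = 18/5
  k=3: −1/(3!·0!·0!·0!·0!·1!) = -1/6
Σ = -1/6  ⇒  CG² = 18/5·(-1/6)² = 1/10
CG = −√(1/10) = -0.316228

-0.316228  (= −√(1/10))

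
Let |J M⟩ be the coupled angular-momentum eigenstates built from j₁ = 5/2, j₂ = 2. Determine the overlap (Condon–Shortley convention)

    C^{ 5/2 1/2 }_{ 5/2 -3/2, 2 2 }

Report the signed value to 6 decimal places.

√[6·2!3!2!/8! · 1!4!4!0!3!2!] = √(864/35)
  +(−1)^2/∏(2,0,2,2,1,0)! = 1/8  (running 1/8)
⟨..|..⟩ = √(864/35)·(1/8) = +0.621059

+0.621059  (= +√(27/70))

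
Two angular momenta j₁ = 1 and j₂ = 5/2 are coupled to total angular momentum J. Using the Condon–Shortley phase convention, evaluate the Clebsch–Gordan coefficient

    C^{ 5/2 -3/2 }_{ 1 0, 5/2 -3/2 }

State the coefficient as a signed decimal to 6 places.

+0.507093

√[6·1!1!4!/7! · 1!1!1!4!1!4!] = √(576/35)
  +(−1)^0/∏(0,1,1,1,0,3)! = 1/6  (running 1/6)
  +(−1)^1/∏(1,0,0,0,1,4)! = -1/24  (running 1/8)
⟨..|..⟩ = √(576/35)·(1/8) = +0.507093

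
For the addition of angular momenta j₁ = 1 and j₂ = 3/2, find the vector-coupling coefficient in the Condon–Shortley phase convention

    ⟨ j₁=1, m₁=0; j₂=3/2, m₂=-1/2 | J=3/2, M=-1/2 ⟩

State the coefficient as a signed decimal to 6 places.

+0.258199  (= +√(1/15))

j₁+j₂−J=1  J+j₁−j₂=1  J−j₁+j₂=2  j₁+j₂+J+1=5
(j₁±m₁, j₂±m₂, J±M) = (1,1,1,2,1,2)
P² = 4/15
sum k=0..1:
  [0] +1/1 = 1
  [1] −1/2 = -1/2
S = 1/2
C² = P²·S² = 1/15 ; C = +0.258199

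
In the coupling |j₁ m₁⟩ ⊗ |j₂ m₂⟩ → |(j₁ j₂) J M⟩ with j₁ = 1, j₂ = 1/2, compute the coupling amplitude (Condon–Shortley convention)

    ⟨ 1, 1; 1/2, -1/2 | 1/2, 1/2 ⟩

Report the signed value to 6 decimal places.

+√(2/3) ≈ +0.816497

triangle: 1!*1!*0!/3! = 1/6
(j±m)!: 2!*0!*0!*1!*1!*0! = 2
prefactor² = (2J+1)*Δ*N² = 2/3
  k=0: +1/(0!*1!*0!*0!*1!*0!) = 1
Σ = 1  ⇒  CG² = 2/3*1² = 2/3
CG = +√(2/3) = +0.816497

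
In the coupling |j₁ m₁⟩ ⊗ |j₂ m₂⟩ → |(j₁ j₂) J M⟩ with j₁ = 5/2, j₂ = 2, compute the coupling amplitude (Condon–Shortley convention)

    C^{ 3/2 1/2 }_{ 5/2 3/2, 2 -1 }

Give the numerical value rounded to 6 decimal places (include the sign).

√[4·3!2!1!/7! · 4!1!1!3!2!1!] = √(96/35)
  +(−1)^0/∏(0,3,1,1,1,0)! = 1/6  (running 1/6)
  +(−1)^1/∏(1,2,0,0,2,1)! = -1/4  (running -1/12)
⟨..|..⟩ = √(96/35)·(-1/12) = -0.138013

−√(2/105) ≈ -0.138013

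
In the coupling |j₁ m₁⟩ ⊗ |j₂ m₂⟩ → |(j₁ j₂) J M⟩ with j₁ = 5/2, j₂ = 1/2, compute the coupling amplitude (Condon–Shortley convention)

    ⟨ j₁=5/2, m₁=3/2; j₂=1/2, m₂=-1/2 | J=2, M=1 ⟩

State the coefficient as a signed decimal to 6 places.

+0.816497

triangle: 1!×4!×0!/6! = 24/720
(j±m)!: 4!×1!×0!×1!×3!×1! = 144
prefactor² = (2J+1)×Δ×N² = 24
  k=0: +1/(0!×1!×1!×0!×3!×0!) = 1/6
Σ = 1/6  ⇒  CG² = 24×1/6² = 2/3
CG = +√(2/3) = +0.816497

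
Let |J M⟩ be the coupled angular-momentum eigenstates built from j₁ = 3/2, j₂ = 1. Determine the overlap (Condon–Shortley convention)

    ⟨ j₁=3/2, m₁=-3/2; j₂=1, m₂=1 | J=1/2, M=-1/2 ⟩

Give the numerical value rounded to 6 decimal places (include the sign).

j₁+j₂−J=2  J+j₁−j₂=1  J−j₁+j₂=0  j₁+j₂+J+1=4
(j₁±m₁, j₂±m₂, J±M) = (0,3,2,0,0,1)
P² = 2
sum k=2..2:
  [2] +1/2 = 1/2
S = 1/2
C² = P²·S² = 1/2 ; C = +0.707107

+√(1/2) = +0.707107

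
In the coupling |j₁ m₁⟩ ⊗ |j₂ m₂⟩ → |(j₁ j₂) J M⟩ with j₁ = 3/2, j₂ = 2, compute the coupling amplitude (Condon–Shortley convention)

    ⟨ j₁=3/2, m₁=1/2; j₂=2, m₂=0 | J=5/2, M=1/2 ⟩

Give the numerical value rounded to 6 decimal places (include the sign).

triangle: 1!×2!×3!/7! = 12/5040
(j±m)!: 2!×1!×2!×2!×3!×2! = 96
prefactor² = (2J+1)×Δ×N² = 48/35
  k=0: +1/(0!×1!×1!×2!×1!×1!) = 1/2
  k=1: −1/(1!×0!×0!×1!×2!×2!) = -1/4
Σ = 1/4  ⇒  CG² = 48/35×1/4² = 3/35
CG = +√(3/35) = +0.292770

+0.292770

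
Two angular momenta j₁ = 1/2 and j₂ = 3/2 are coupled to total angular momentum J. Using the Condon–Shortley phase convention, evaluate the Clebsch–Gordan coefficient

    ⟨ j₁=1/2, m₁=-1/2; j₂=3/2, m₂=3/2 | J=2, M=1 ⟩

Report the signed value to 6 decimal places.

+√(1/4) = +0.500000

triangle: 0!·1!·3!/5! = 6/120
(j±m)!: 0!·1!·3!·0!·3!·1! = 36
prefactor² = (2J+1)·Δ·N² = 9
  k=0: +1/(0!·0!·1!·3!·0!·0!) = 1/6
Σ = 1/6  ⇒  CG² = 9·1/6² = 1/4
CG = +√(1/4) = +0.500000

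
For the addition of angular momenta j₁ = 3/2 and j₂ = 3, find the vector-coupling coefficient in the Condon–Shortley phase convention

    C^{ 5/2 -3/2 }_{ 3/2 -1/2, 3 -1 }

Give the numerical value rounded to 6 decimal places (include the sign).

triangle: 2!·1!·4!/8! = 48/40320
(j±m)!: 1!·2!·2!·4!·1!·4! = 2304
prefactor² = (2J+1)·Δ·N² = 576/35
  k=1: −1/(1!·1!·1!·1!·0!·3!) = -1/6
  k=2: +1/(2!·0!·0!·0!·1!·4!) = 1/48
Σ = -7/48  ⇒  CG² = 576/35·(-7/48)² = 7/20
CG = −√(7/20) = -0.591608

−√(7/20) ≈ -0.591608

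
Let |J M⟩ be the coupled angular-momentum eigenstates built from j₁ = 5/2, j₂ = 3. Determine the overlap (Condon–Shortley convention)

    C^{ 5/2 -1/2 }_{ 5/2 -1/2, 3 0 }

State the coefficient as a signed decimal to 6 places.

+0.276026

triangle: 3!×2!×3!/9! = 72/362880
(j±m)!: 2!×3!×3!×3!×2!×3! = 5184
prefactor² = (2J+1)×Δ×N² = 216/35
  k=1: −1/(1!×2!×2!×2!×0!×1!) = -1/8
  k=2: +1/(2!×1!×1!×1!×1!×2!) = 1/4
  k=3: −1/(3!×0!×0!×0!×2!×3!) = -1/72
Σ = 1/9  ⇒  CG² = 216/35×1/9² = 8/105
CG = +√(8/105) = +0.276026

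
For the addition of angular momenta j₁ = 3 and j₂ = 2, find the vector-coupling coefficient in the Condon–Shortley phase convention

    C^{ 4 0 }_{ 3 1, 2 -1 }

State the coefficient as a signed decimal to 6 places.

triangle: 1!×5!×3!/10! = 720/3628800
(j±m)!: 4!×2!×1!×3!×4!×4! = 165888
prefactor² = (2J+1)×Δ×N² = 10368/35
  k=0: +1/(0!×1!×2!×1!×3!×2!) = 1/24
  k=1: −1/(1!×0!×1!×0!×4!×3!) = -1/144
Σ = 5/144  ⇒  CG² = 10368/35×5/144² = 5/14
CG = +√(5/14) = +0.597614

+0.597614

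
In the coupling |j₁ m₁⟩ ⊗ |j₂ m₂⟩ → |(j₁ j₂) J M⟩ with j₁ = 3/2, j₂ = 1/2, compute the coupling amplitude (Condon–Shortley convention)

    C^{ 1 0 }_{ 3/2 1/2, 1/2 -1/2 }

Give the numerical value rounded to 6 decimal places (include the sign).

√[3·1!2!0!/4! · 2!1!0!1!1!1!] = √(1/2)
  +(−1)^0/∏(0,1,1,0,1,0)! = 1  (running 1)
⟨..|..⟩ = √(1/2)·(1) = +0.707107

+√(1/2) = +0.707107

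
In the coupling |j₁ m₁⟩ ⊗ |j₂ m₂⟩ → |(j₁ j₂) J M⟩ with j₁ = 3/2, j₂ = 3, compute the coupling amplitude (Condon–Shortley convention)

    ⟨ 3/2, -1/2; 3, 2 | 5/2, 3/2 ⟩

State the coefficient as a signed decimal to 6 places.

+√(1/14) = +0.267261

√[6·2!1!4!/8! · 1!2!5!1!4!1!] = √(288/7)
  +(−1)^1/∏(1,1,1,4,0,0)! = -1/24  (running -1/24)
  +(−1)^2/∏(2,0,0,3,1,1)! = 1/12  (running 1/24)
⟨..|..⟩ = √(288/7)·(1/24) = +0.267261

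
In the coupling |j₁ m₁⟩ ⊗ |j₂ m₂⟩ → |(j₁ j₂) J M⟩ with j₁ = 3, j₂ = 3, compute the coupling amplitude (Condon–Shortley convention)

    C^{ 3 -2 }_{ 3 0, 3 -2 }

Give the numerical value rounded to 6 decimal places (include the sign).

−√(1/6) = -0.408248

triangle: 3!·3!·3!/10! = 216/3628800
(j±m)!: 3!·3!·1!·5!·1!·5! = 518400
prefactor² = (2J+1)·Δ·N² = 216
  k=0: +1/(0!·3!·3!·1!·0!·2!) = 1/72
  k=1: −1/(1!·2!·2!·0!·1!·3!) = -1/24
Σ = -1/36  ⇒  CG² = 216·(-1/36)² = 1/6
CG = −√(1/6) = -0.408248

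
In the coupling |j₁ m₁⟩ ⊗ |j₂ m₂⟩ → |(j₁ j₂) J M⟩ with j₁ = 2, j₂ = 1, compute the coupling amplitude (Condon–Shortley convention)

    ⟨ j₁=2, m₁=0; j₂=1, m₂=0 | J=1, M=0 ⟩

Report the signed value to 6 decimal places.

triangle: 2!·2!·0!/5! = 4/120
(j±m)!: 2!·2!·1!·1!·1!·1! = 4
prefactor² = (2J+1)·Δ·N² = 2/5
  k=1: −1/(1!·1!·1!·0!·1!·0!) = -1
Σ = -1  ⇒  CG² = 2/5·(-1)² = 2/5
CG = −√(2/5) = -0.632456

-0.632456  (= −√(2/5))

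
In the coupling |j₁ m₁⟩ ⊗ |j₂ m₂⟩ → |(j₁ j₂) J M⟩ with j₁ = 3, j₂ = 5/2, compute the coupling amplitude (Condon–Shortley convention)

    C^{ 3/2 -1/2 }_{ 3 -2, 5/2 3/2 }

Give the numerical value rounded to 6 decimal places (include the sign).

j₁+j₂−J=4  J+j₁−j₂=2  J−j₁+j₂=1  j₁+j₂+J+1=8
(j₁±m₁, j₂±m₂, J±M) = (1,5,4,1,1,2)
P² = 192/7
sum k=3..4:
  [3] −1/12 = -1/12
  [4] +1/24 = 1/24
S = -1/24
C² = P²·S² = 1/21 ; C = -0.218218

-0.218218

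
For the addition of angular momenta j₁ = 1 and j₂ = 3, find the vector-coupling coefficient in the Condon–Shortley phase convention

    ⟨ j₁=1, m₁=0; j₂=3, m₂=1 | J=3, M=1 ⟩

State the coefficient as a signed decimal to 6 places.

√[7·1!1!5!/8! · 1!1!4!2!4!2!] = √(48)
  +(−1)^0/∏(0,1,1,4,0,1)! = 1/24  (running 1/24)
  +(−1)^1/∏(1,0,0,3,1,2)! = -1/12  (running -1/24)
⟨..|..⟩ = √(48)·(-1/24) = -0.288675

−√(1/12) ≈ -0.288675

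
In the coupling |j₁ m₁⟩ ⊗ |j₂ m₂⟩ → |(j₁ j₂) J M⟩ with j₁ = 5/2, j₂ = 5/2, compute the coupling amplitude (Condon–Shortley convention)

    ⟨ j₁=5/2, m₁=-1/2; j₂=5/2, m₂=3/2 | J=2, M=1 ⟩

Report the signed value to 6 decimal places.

√[5·3!2!2!/8! · 2!3!4!1!3!1!] = √(36/7)
  +(−1)^2/∏(2,1,1,2,1,0)! = 1/4  (running 1/4)
  +(−1)^3/∏(3,0,0,1,2,1)! = -1/12  (running 1/6)
⟨..|..⟩ = √(36/7)·(1/6) = +0.377964

+√(1/7) = +0.377964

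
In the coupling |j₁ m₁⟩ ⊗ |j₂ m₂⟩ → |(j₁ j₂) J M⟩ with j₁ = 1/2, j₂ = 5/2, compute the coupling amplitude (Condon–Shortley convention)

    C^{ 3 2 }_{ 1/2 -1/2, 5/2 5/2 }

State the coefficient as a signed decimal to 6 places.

+√(1/6) ≈ +0.408248

triangle: 0!*1!*5!/7! = 120/5040
(j±m)!: 0!*1!*5!*0!*5!*1! = 14400
prefactor² = (2J+1)*Δ*N² = 2400
  k=0: +1/(0!*0!*1!*5!*0!*0!) = 1/120
Σ = 1/120  ⇒  CG² = 2400*1/120² = 1/6
CG = +√(1/6) = +0.408248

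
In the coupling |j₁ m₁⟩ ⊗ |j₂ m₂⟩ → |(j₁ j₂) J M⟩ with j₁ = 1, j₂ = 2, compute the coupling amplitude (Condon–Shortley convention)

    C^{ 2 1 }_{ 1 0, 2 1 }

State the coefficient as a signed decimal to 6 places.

-0.408248

triangle: 1!·1!·3!/6! = 6/720
(j±m)!: 1!·1!·3!·1!·3!·1! = 36
prefactor² = (2J+1)·Δ·N² = 3/2
  k=0: +1/(0!·1!·1!·3!·0!·0!) = 1/6
  k=1: −1/(1!·0!·0!·2!·1!·1!) = -1/2
Σ = -1/3  ⇒  CG² = 3/2·(-1/3)² = 1/6
CG = −√(1/6) = -0.408248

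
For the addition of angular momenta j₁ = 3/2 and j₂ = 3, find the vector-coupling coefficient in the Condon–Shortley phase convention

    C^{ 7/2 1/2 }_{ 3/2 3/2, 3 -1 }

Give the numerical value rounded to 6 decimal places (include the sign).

j₁+j₂−J=1  J+j₁−j₂=2  J−j₁+j₂=5  j₁+j₂+J+1=9
(j₁±m₁, j₂±m₂, J±M) = (3,0,2,4,4,3)
P² = 1536/7
sum k=0..0:
  [0] +1/24 = 1/24
S = 1/24
C² = P²·S² = 8/21 ; C = +0.617213

+0.617213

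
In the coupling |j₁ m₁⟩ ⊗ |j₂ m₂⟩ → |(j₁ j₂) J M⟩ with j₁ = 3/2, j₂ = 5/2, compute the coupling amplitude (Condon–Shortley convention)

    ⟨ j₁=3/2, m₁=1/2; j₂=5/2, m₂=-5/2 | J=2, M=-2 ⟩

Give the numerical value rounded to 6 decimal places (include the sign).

√[5·2!1!3!/7! · 2!1!0!5!0!4!] = √(480/7)
  +(−1)^0/∏(0,2,1,0,0,3)! = 1/12  (running 1/12)
⟨..|..⟩ = √(480/7)·(1/12) = +0.690066

+√(10/21) = +0.690066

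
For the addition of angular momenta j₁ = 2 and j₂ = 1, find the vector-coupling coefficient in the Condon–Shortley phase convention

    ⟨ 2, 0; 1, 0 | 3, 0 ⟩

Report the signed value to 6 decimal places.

+√(3/5) ≈ +0.774597

triangle: 0!·4!·2!/7! = 48/5040
(j±m)!: 2!·2!·1!·1!·3!·3! = 144
prefactor² = (2J+1)·Δ·N² = 48/5
  k=0: +1/(0!·0!·2!·1!·2!·1!) = 1/4
Σ = 1/4  ⇒  CG² = 48/5·1/4² = 3/5
CG = +√(3/5) = +0.774597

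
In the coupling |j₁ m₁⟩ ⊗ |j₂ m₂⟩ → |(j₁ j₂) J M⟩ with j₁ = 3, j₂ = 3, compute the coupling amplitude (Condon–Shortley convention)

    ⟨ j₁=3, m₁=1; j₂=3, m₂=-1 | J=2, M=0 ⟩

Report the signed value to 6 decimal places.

-0.327327

j₁+j₂−J=4  J+j₁−j₂=2  J−j₁+j₂=2  j₁+j₂+J+1=9
(j₁±m₁, j₂±m₂, J±M) = (4,2,2,4,2,2)
P² = 256/21
sum k=0..2:
  [0] +1/96 = 1/96
  [1] −1/6 = -1/6
  [2] +1/16 = 1/16
S = -3/32
C² = P²·S² = 3/28 ; C = -0.327327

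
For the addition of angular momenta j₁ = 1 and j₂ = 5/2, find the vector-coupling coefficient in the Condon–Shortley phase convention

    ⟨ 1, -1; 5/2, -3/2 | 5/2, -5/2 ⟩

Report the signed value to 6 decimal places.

j₁+j₂−J=1  J+j₁−j₂=1  J−j₁+j₂=4  j₁+j₂+J+1=7
(j₁±m₁, j₂±m₂, J±M) = (0,2,1,4,0,5)
P² = 1152/7
sum k=1..1:
  [1] −1/24 = -1/24
S = -1/24
C² = P²·S² = 2/7 ; C = -0.534522

−√(2/7) ≈ -0.534522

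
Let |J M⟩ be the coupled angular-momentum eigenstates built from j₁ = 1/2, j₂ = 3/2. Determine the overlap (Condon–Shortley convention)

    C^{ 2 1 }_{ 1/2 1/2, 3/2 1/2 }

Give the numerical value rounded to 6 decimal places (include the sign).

√[5·0!1!3!/5! · 1!0!2!1!3!1!] = √(3)
  +(−1)^0/∏(0,0,0,2,1,1)! = 1/2  (running 1/2)
⟨..|..⟩ = √(3)·(1/2) = +0.866025

+0.866025  (= +√(3/4))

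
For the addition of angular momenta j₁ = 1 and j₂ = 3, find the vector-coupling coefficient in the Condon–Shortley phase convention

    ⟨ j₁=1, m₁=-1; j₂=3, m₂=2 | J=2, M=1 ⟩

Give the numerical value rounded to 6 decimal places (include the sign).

+0.690066

√[5·2!0!4!/7! · 0!2!5!1!3!1!] = √(480/7)
  +(−1)^2/∏(2,0,0,3,0,1)! = 1/12  (running 1/12)
⟨..|..⟩ = √(480/7)·(1/12) = +0.690066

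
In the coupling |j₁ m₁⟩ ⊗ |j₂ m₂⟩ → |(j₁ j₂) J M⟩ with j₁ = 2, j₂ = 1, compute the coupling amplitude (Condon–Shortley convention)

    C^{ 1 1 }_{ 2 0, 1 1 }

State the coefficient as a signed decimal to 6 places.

+√(1/10) ≈ +0.316228

triangle: 2!*2!*0!/5! = 4/120
(j±m)!: 2!*2!*2!*0!*2!*0! = 16
prefactor² = (2J+1)*Δ*N² = 8/5
  k=2: +1/(2!*0!*0!*0!*2!*0!) = 1/4
Σ = 1/4  ⇒  CG² = 8/5*1/4² = 1/10
CG = +√(1/10) = +0.316228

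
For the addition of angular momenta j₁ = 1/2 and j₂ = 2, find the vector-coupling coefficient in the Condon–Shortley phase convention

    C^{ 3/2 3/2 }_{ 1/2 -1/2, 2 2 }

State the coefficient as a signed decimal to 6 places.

-0.894427

√[4·1!0!3!/5! · 0!1!4!0!3!0!] = √(144/5)
  +(−1)^1/∏(1,0,0,3,0,0)! = -1/6  (running -1/6)
⟨..|..⟩ = √(144/5)·(-1/6) = -0.894427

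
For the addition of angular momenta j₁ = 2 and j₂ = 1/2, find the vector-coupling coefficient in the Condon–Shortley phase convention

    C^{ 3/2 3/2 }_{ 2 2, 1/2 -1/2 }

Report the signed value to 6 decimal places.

triangle: 1!×3!×0!/5! = 6/120
(j±m)!: 4!×0!×0!×1!×3!×0! = 144
prefactor² = (2J+1)×Δ×N² = 144/5
  k=0: +1/(0!×1!×0!×0!×3!×0!) = 1/6
Σ = 1/6  ⇒  CG² = 144/5×1/6² = 4/5
CG = +√(4/5) = +0.894427

+0.894427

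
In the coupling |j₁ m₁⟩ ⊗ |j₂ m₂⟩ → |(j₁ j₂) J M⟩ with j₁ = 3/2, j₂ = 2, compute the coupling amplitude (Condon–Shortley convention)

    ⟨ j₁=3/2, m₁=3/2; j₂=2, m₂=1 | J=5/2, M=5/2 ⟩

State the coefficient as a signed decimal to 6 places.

j₁+j₂−J=1  J+j₁−j₂=2  J−j₁+j₂=3  j₁+j₂+J+1=7
(j₁±m₁, j₂±m₂, J±M) = (3,0,3,1,5,0)
P² = 432/7
sum k=0..0:
  [0] +1/12 = 1/12
S = 1/12
C² = P²·S² = 3/7 ; C = +0.654654

+0.654654  (= +√(3/7))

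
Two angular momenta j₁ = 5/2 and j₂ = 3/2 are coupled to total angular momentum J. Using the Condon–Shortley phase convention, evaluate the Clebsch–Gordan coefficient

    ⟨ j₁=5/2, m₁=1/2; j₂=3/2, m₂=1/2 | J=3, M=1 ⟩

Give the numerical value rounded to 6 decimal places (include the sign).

√[7·1!4!2!/8! · 3!2!2!1!4!2!] = √(48/5)
  +(−1)^0/∏(0,1,2,2,2,0)! = 1/8  (running 1/8)
  +(−1)^1/∏(1,0,1,1,3,1)! = -1/6  (running -1/24)
⟨..|..⟩ = √(48/5)·(-1/24) = -0.129099

-0.129099  (= −√(1/60))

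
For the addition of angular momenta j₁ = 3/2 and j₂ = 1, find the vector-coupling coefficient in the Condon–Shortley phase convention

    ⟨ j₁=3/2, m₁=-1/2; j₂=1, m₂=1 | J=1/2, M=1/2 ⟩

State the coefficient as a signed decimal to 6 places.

triangle: 2!·1!·0!/4! = 2/24
(j±m)!: 1!·2!·2!·0!·1!·0! = 4
prefactor² = (2J+1)·Δ·N² = 2/3
  k=2: +1/(2!·0!·0!·0!·1!·0!) = 1/2
Σ = 1/2  ⇒  CG² = 2/3·1/2² = 1/6
CG = +√(1/6) = +0.408248

+√(1/6) ≈ +0.408248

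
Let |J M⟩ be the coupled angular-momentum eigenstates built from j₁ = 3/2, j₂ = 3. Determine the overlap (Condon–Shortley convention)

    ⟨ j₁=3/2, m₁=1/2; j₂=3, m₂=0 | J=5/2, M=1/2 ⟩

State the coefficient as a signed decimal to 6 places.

-0.414039

√[6·2!1!4!/8! · 2!1!3!3!3!2!] = √(216/35)
  +(−1)^0/∏(0,2,1,3,0,1)! = 1/12  (running 1/12)
  +(−1)^1/∏(1,1,0,2,1,2)! = -1/4  (running -1/6)
⟨..|..⟩ = √(216/35)·(-1/6) = -0.414039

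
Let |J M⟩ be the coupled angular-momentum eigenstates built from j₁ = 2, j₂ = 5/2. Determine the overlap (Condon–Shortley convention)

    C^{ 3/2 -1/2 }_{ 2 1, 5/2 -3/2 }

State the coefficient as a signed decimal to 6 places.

j₁+j₂−J=3  J+j₁−j₂=1  J−j₁+j₂=2  j₁+j₂+J+1=7
(j₁±m₁, j₂±m₂, J±M) = (3,1,1,4,1,2)
P² = 96/35
sum k=0..1:
  [0] +1/6 = 1/6
  [1] −1/4 = -1/4
S = -1/12
C² = P²·S² = 2/105 ; C = -0.138013

−√(2/105) = -0.138013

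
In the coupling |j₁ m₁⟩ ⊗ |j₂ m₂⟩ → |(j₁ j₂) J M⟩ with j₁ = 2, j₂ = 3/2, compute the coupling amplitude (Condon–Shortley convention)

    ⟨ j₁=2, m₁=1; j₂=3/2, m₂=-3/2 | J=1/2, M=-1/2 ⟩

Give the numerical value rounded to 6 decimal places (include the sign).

+0.316228

j₁+j₂−J=3  J+j₁−j₂=1  J−j₁+j₂=0  j₁+j₂+J+1=5
(j₁±m₁, j₂±m₂, J±M) = (3,1,0,3,0,1)
P² = 18/5
sum k=0..0:
  [0] +1/6 = 1/6
S = 1/6
C² = P²·S² = 1/10 ; C = +0.316228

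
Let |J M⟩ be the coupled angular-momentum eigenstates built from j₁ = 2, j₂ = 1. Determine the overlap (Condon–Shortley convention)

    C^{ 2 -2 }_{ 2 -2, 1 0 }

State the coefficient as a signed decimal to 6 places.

√[5·1!3!1!/6! · 0!4!1!1!0!4!] = √(24)
  +(−1)^1/∏(1,0,3,0,0,1)! = -1/6  (running -1/6)
⟨..|..⟩ = √(24)·(-1/6) = -0.816497

-0.816497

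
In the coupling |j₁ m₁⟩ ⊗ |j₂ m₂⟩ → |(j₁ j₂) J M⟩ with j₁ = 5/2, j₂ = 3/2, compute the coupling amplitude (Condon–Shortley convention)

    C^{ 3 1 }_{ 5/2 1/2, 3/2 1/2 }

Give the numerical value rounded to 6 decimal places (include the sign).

-0.129099

j₁+j₂−J=1  J+j₁−j₂=4  J−j₁+j₂=2  j₁+j₂+J+1=8
(j₁±m₁, j₂±m₂, J±M) = (3,2,2,1,4,2)
P² = 48/5
sum k=0..1:
  [0] +1/8 = 1/8
  [1] −1/6 = -1/6
S = -1/24
C² = P²·S² = 1/60 ; C = -0.129099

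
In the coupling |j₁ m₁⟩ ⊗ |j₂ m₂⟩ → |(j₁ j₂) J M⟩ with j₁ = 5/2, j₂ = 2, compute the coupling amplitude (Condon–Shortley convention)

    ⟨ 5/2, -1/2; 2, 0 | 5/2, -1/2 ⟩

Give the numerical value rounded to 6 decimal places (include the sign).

√[6·2!3!2!/8! · 2!3!2!2!2!3!] = √(72/35)
  +(−1)^0/∏(0,2,3,2,0,0)! = 1/24  (running 1/24)
  +(−1)^1/∏(1,1,2,1,1,1)! = -1/2  (running -11/24)
  +(−1)^2/∏(2,0,1,0,2,2)! = 1/8  (running -1/3)
⟨..|..⟩ = √(72/35)·(-1/3) = -0.478091

-0.478091  (= −√(8/35))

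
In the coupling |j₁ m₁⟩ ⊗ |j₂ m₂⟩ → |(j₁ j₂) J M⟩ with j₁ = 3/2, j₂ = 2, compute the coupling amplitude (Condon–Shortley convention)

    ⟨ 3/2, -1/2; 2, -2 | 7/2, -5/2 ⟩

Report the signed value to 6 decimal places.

√[8·0!3!4!/8! · 1!2!0!4!1!6!] = √(6912/7)
  +(−1)^0/∏(0,0,2,0,1,4)! = 1/48  (running 1/48)
⟨..|..⟩ = √(6912/7)·(1/48) = +0.654654

+0.654654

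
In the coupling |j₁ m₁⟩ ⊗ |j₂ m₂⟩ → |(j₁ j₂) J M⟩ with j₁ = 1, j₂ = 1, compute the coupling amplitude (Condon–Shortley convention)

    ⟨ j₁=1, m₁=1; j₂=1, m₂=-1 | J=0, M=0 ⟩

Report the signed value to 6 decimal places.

+0.577350  (= +√(1/3))

j₁+j₂−J=2  J+j₁−j₂=0  J−j₁+j₂=0  j₁+j₂+J+1=3
(j₁±m₁, j₂±m₂, J±M) = (2,0,0,2,0,0)
P² = 4/3
sum k=0..0:
  [0] +1/2 = 1/2
S = 1/2
C² = P²·S² = 1/3 ; C = +0.577350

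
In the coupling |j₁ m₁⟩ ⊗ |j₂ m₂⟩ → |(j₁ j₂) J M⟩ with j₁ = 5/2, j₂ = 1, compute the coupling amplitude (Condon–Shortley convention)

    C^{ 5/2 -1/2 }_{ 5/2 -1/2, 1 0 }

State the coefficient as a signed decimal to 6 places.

triangle: 1!*4!*1!/7! = 24/5040
(j±m)!: 2!*3!*1!*1!*2!*3! = 144
prefactor² = (2J+1)*Δ*N² = 144/35
  k=0: +1/(0!*1!*3!*1!*1!*0!) = 1/6
  k=1: −1/(1!*0!*2!*0!*2!*1!) = -1/4
Σ = -1/12  ⇒  CG² = 144/35*(-1/12)² = 1/35
CG = −√(1/35) = -0.169031

−√(1/35) = -0.169031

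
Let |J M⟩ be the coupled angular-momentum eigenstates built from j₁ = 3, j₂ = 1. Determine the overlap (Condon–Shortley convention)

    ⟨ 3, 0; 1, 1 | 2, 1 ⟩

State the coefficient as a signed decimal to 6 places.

triangle: 2!·4!·0!/7! = 48/5040
(j±m)!: 3!·3!·2!·0!·3!·1! = 432
prefactor² = (2J+1)·Δ·N² = 144/7
  k=2: +1/(2!·0!·1!·0!·3!·0!) = 1/12
Σ = 1/12  ⇒  CG² = 144/7·1/12² = 1/7
CG = +√(1/7) = +0.377964

+√(1/7) = +0.377964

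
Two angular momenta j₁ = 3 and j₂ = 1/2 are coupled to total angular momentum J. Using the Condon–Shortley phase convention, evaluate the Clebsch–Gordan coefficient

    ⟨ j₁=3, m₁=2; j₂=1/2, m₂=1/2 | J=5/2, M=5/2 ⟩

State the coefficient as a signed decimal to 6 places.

-0.377964

j₁+j₂−J=1  J+j₁−j₂=5  J−j₁+j₂=0  j₁+j₂+J+1=7
(j₁±m₁, j₂±m₂, J±M) = (5,1,1,0,5,0)
P² = 14400/7
sum k=1..1:
  [1] −1/120 = -1/120
S = -1/120
C² = P²·S² = 1/7 ; C = -0.377964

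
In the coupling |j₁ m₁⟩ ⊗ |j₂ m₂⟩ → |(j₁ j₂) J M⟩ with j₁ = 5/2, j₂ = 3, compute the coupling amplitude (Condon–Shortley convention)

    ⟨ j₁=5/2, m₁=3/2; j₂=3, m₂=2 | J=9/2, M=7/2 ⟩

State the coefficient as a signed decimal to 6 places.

−√(1/99) ≈ -0.100504

√[10·1!4!5!/11! · 4!1!5!1!8!1!] = √(921600/11)
  +(−1)^0/∏(0,1,1,5,3,0)! = 1/720  (running 1/720)
  +(−1)^1/∏(1,0,0,4,4,1)! = -1/576  (running -1/2880)
⟨..|..⟩ = √(921600/11)·(-1/2880) = -0.100504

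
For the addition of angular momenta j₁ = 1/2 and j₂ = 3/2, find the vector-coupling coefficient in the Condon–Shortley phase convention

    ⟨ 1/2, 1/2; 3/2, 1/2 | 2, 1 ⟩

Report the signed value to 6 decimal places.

√[5·0!1!3!/5! · 1!0!2!1!3!1!] = √(3)
  +(−1)^0/∏(0,0,0,2,1,1)! = 1/2  (running 1/2)
⟨..|..⟩ = √(3)·(1/2) = +0.866025

+√(3/4) = +0.866025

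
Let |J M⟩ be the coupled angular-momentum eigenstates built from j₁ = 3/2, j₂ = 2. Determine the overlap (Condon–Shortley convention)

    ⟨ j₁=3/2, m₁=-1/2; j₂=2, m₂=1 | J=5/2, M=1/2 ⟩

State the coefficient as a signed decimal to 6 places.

−√(5/14) = -0.597614

triangle: 1!×2!×3!/7! = 12/5040
(j±m)!: 1!×2!×3!×1!×3!×2! = 144
prefactor² = (2J+1)×Δ×N² = 72/35
  k=0: +1/(0!×1!×2!×3!×0!×0!) = 1/12
  k=1: −1/(1!×0!×1!×2!×1!×1!) = -1/2
Σ = -5/12  ⇒  CG² = 72/35×(-5/12)² = 5/14
CG = −√(5/14) = -0.597614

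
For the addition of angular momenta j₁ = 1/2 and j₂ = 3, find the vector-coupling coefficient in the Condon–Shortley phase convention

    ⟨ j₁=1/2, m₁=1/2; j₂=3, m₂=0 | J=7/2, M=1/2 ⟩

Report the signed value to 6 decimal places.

j₁+j₂−J=0  J+j₁−j₂=1  J−j₁+j₂=6  j₁+j₂+J+1=8
(j₁±m₁, j₂±m₂, J±M) = (1,0,3,3,4,3)
P² = 5184/7
sum k=0..0:
  [0] +1/36 = 1/36
S = 1/36
C² = P²·S² = 4/7 ; C = +0.755929

+√(4/7) = +0.755929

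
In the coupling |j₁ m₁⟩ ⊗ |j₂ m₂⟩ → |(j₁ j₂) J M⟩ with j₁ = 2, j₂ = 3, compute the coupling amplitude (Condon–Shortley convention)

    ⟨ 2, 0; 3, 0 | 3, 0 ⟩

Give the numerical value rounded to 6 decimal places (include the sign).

triangle: 2!*2!*4!/9! = 96/362880
(j±m)!: 2!*2!*3!*3!*3!*3! = 5184
prefactor² = (2J+1)*Δ*N² = 48/5
  k=0: +1/(0!*2!*2!*3!*0!*1!) = 1/24
  k=1: −1/(1!*1!*1!*2!*1!*2!) = -1/4
  k=2: +1/(2!*0!*0!*1!*2!*3!) = 1/24
Σ = -1/6  ⇒  CG² = 48/5*(-1/6)² = 4/15
CG = −√(4/15) = -0.516398

−√(4/15) = -0.516398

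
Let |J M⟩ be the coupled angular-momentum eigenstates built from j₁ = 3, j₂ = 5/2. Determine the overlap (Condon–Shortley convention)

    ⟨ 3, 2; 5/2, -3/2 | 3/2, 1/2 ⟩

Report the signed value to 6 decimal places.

triangle: 4!×2!×1!/8! = 48/40320
(j±m)!: 5!×1!×1!×4!×2!×1! = 5760
prefactor² = (2J+1)×Δ×N² = 192/7
  k=0: +1/(0!×4!×1!×1!×1!×0!) = 1/24
  k=1: −1/(1!×3!×0!×0!×2!×1!) = -1/12
Σ = -1/24  ⇒  CG² = 192/7×(-1/24)² = 1/21
CG = −√(1/21) = -0.218218

−√(1/21) ≈ -0.218218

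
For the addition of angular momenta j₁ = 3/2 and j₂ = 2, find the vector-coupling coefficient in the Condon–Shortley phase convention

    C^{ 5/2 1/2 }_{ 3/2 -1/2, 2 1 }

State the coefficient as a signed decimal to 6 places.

−√(5/14) = -0.597614

triangle: 1!*2!*3!/7! = 12/5040
(j±m)!: 1!*2!*3!*1!*3!*2! = 144
prefactor² = (2J+1)*Δ*N² = 72/35
  k=0: +1/(0!*1!*2!*3!*0!*0!) = 1/12
  k=1: −1/(1!*0!*1!*2!*1!*1!) = -1/2
Σ = -5/12  ⇒  CG² = 72/35*(-5/12)² = 5/14
CG = −√(5/14) = -0.597614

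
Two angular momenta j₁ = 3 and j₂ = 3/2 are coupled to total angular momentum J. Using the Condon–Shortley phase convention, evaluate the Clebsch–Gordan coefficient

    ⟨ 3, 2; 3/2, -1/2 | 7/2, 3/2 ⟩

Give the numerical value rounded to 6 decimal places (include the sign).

triangle: 1!·5!·2!/9! = 240/362880
(j±m)!: 5!·1!·1!·2!·5!·2! = 57600
prefactor² = (2J+1)·Δ·N² = 6400/21
  k=0: +1/(0!·1!·1!·1!·4!·1!) = 1/24
  k=1: −1/(1!·0!·0!·0!·5!·2!) = -1/240
Σ = 3/80  ⇒  CG² = 6400/21·3/80² = 3/7
CG = +√(3/7) = +0.654654

+0.654654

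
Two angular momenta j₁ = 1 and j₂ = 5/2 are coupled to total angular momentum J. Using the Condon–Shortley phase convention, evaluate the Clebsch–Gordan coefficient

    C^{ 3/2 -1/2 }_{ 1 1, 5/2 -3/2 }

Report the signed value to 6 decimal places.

√[4·2!0!3!/6! · 2!0!1!4!1!2!] = √(32/5)
  +(−1)^0/∏(0,2,0,1,0,2)! = 1/4  (running 1/4)
⟨..|..⟩ = √(32/5)·(1/4) = +0.632456

+√(2/5) ≈ +0.632456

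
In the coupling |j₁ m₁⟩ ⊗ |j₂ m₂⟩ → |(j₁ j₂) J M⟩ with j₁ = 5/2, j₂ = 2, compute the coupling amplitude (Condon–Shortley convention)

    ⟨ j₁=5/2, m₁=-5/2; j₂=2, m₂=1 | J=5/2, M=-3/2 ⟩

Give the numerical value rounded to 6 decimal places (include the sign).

triangle: 2!*3!*2!/8! = 24/40320
(j±m)!: 0!*5!*3!*1!*1!*4! = 17280
prefactor² = (2J+1)*Δ*N² = 432/7
  k=2: +1/(2!*0!*3!*1!*0!*1!) = 1/12
Σ = 1/12  ⇒  CG² = 432/7*1/12² = 3/7
CG = +√(3/7) = +0.654654

+√(3/7) ≈ +0.654654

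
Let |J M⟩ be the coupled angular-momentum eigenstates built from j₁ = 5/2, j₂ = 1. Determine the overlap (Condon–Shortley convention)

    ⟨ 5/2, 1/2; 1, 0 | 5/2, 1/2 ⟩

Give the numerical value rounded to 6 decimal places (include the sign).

+√(1/35) = +0.169031

√[6·1!4!1!/7! · 3!2!1!1!3!2!] = √(144/35)
  +(−1)^0/∏(0,1,2,1,2,0)! = 1/4  (running 1/4)
  +(−1)^1/∏(1,0,1,0,3,1)! = -1/6  (running 1/12)
⟨..|..⟩ = √(144/35)·(1/12) = +0.169031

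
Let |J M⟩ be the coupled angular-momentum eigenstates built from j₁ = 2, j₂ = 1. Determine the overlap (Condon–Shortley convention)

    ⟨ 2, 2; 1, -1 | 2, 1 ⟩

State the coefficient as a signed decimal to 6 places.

triangle: 1!·3!·1!/6! = 6/720
(j±m)!: 4!·0!·0!·2!·3!·1! = 288
prefactor² = (2J+1)·Δ·N² = 12
  k=0: +1/(0!·1!·0!·0!·3!·1!) = 1/6
Σ = 1/6  ⇒  CG² = 12·1/6² = 1/3
CG = +√(1/3) = +0.577350

+0.577350  (= +√(1/3))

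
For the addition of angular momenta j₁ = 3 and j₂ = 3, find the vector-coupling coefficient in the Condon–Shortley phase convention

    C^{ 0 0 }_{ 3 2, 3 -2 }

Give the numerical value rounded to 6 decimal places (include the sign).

triangle: 6!*0!*0!/7! = 720/5040
(j±m)!: 5!*1!*1!*5!*0!*0! = 14400
prefactor² = (2J+1)*Δ*N² = 14400/7
  k=1: −1/(1!*5!*0!*0!*0!*0!) = -1/120
Σ = -1/120  ⇒  CG² = 14400/7*(-1/120)² = 1/7
CG = −√(1/7) = -0.377964

-0.377964  (= −√(1/7))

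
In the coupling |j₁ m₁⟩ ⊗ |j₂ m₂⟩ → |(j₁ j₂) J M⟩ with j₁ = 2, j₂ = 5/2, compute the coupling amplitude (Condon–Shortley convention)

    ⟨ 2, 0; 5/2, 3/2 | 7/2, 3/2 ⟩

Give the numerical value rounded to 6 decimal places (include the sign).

√[8·1!3!4!/9! · 2!2!4!1!5!2!] = √(512/7)
  +(−1)^0/∏(0,1,2,4,1,0)! = 1/48  (running 1/48)
  +(−1)^1/∏(1,0,1,3,2,1)! = -1/12  (running -1/16)
⟨..|..⟩ = √(512/7)·(-1/16) = -0.534522

-0.534522  (= −√(2/7))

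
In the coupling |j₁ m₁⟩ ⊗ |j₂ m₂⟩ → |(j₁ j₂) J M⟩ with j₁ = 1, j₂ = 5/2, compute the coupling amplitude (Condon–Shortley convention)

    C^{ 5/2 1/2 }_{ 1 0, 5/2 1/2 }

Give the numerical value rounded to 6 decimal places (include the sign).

-0.169031  (= −√(1/35))

triangle: 1!·1!·4!/7! = 24/5040
(j±m)!: 1!·1!·3!·2!·3!·2! = 144
prefactor² = (2J+1)·Δ·N² = 144/35
  k=0: +1/(0!·1!·1!·3!·0!·1!) = 1/6
  k=1: −1/(1!·0!·0!·2!·1!·2!) = -1/4
Σ = -1/12  ⇒  CG² = 144/35·(-1/12)² = 1/35
CG = −√(1/35) = -0.169031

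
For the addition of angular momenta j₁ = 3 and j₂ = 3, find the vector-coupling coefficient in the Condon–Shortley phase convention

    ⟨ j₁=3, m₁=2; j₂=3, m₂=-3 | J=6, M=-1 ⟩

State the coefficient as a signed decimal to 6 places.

√[13·0!6!6!/13! · 5!1!0!6!5!7!] = √(622080000/11)
  +(−1)^0/∏(0,0,1,0,5,6)! = 1/86400  (running 1/86400)
⟨..|..⟩ = √(622080000/11)·(1/86400) = +0.087039

+√(1/132) ≈ +0.087039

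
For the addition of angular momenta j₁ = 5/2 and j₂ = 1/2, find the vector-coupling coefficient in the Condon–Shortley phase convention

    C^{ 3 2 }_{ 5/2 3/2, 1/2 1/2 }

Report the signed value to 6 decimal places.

j₁+j₂−J=0  J+j₁−j₂=5  J−j₁+j₂=1  j₁+j₂+J+1=7
(j₁±m₁, j₂±m₂, J±M) = (4,1,1,0,5,1)
P² = 480
sum k=0..0:
  [0] +1/24 = 1/24
S = 1/24
C² = P²·S² = 5/6 ; C = +0.912871

+√(5/6) ≈ +0.912871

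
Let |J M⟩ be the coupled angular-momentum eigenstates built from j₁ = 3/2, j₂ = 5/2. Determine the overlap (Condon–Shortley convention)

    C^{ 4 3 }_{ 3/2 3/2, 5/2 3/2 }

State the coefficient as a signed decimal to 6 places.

j₁+j₂−J=0  J+j₁−j₂=3  J−j₁+j₂=5  j₁+j₂+J+1=9
(j₁±m₁, j₂±m₂, J±M) = (3,0,4,1,7,1)
P² = 12960
sum k=0..0:
  [0] +1/144 = 1/144
S = 1/144
C² = P²·S² = 5/8 ; C = +0.790569

+√(5/8) ≈ +0.790569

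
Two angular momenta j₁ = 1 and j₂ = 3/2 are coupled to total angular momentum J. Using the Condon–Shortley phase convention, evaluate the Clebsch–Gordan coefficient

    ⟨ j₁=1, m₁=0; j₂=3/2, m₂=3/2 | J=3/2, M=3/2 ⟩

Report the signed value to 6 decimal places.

j₁+j₂−J=1  J+j₁−j₂=1  J−j₁+j₂=2  j₁+j₂+J+1=5
(j₁±m₁, j₂±m₂, J±M) = (1,1,3,0,3,0)
P² = 12/5
sum k=1..1:
  [1] −1/2 = -1/2
S = -1/2
C² = P²·S² = 3/5 ; C = -0.774597

−√(3/5) = -0.774597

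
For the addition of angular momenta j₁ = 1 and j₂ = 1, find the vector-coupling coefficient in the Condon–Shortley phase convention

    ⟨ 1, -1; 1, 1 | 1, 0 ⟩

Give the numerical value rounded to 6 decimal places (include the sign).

triangle: 1!·1!·1!/4! = 1/24
(j±m)!: 0!·2!·2!·0!·1!·1! = 4
prefactor² = (2J+1)·Δ·N² = 1/2
  k=1: −1/(1!·0!·1!·1!·0!·0!) = -1
Σ = -1  ⇒  CG² = 1/2·(-1)² = 1/2
CG = −√(1/2) = -0.707107

−√(1/2) = -0.707107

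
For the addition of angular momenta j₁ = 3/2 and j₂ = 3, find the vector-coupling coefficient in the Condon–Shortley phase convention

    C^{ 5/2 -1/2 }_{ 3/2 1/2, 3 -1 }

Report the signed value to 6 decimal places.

j₁+j₂−J=2  J+j₁−j₂=1  J−j₁+j₂=4  j₁+j₂+J+1=8
(j₁±m₁, j₂±m₂, J±M) = (2,1,2,4,2,3)
P² = 288/35
sum k=0..1:
  [0] +1/8 = 1/8
  [1] −1/6 = -1/6
S = -1/24
C² = P²·S² = 1/70 ; C = -0.119523

-0.119523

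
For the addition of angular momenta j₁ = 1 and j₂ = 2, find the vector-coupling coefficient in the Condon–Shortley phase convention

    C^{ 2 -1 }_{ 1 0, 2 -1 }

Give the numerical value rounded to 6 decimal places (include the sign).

+0.408248

√[5·1!1!3!/6! · 1!1!1!3!1!3!] = √(3/2)
  +(−1)^0/∏(0,1,1,1,0,2)! = 1/2  (running 1/2)
  +(−1)^1/∏(1,0,0,0,1,3)! = -1/6  (running 1/3)
⟨..|..⟩ = √(3/2)·(1/3) = +0.408248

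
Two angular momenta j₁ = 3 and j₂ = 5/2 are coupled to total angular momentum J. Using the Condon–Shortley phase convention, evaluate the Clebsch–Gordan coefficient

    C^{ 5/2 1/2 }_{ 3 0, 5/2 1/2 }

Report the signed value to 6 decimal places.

triangle: 3!·3!·2!/9! = 72/362880
(j±m)!: 3!·3!·3!·2!·3!·2! = 5184
prefactor² = (2J+1)·Δ·N² = 216/35
  k=1: −1/(1!·2!·2!·2!·1!·0!) = -1/8
  k=2: +1/(2!·1!·1!·1!·2!·1!) = 1/4
  k=3: −1/(3!·0!·0!·0!·3!·2!) = -1/72
Σ = 1/9  ⇒  CG² = 216/35·1/9² = 8/105
CG = +√(8/105) = +0.276026

+√(8/105) = +0.276026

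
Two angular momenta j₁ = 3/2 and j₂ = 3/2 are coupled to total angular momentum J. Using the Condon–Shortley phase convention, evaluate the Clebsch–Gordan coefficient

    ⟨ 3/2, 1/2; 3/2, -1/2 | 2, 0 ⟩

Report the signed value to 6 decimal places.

√[5·1!2!2!/6! · 2!1!1!2!2!2!] = √(4/9)
  +(−1)^0/∏(0,1,1,1,1,1)! = 1  (running 1)
  +(−1)^1/∏(1,0,0,0,2,2)! = -1/4  (running 3/4)
⟨..|..⟩ = √(4/9)·(3/4) = +0.500000

+0.500000  (= +√(1/4))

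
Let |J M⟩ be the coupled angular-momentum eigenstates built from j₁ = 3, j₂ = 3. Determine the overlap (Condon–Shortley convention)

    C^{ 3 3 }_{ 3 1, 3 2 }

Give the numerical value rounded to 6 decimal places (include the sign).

+0.577350

√[7·3!3!3!/10! · 4!2!5!1!6!0!] = √(1728)
  +(−1)^2/∏(2,1,0,3,3,0)! = 1/72  (running 1/72)
⟨..|..⟩ = √(1728)·(1/72) = +0.577350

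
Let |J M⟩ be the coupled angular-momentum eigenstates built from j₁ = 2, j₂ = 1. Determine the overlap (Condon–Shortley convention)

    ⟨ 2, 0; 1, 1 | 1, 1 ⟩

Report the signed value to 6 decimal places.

+0.316228

triangle: 2!×2!×0!/5! = 4/120
(j±m)!: 2!×2!×2!×0!×2!×0! = 16
prefactor² = (2J+1)×Δ×N² = 8/5
  k=2: +1/(2!×0!×0!×0!×2!×0!) = 1/4
Σ = 1/4  ⇒  CG² = 8/5×1/4² = 1/10
CG = +√(1/10) = +0.316228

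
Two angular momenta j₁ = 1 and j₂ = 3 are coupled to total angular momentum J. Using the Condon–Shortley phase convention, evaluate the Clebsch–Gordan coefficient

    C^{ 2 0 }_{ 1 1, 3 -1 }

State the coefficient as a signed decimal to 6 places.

√[5·2!0!4!/7! · 2!0!2!4!2!2!] = √(128/7)
  +(−1)^0/∏(0,2,0,2,0,2)! = 1/8  (running 1/8)
⟨..|..⟩ = √(128/7)·(1/8) = +0.534522

+0.534522  (= +√(2/7))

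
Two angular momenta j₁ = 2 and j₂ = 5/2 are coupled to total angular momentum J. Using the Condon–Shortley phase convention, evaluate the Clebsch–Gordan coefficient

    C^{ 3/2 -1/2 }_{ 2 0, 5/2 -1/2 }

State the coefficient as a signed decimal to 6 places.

triangle: 3!·1!·2!/7! = 12/5040
(j±m)!: 2!·2!·2!·3!·1!·2! = 96
prefactor² = (2J+1)·Δ·N² = 32/35
  k=1: −1/(1!·2!·1!·1!·0!·1!) = -1/2
  k=2: +1/(2!·1!·0!·0!·1!·2!) = 1/4
Σ = -1/4  ⇒  CG² = 32/35·(-1/4)² = 2/35
CG = −√(2/35) = -0.239046

-0.239046  (= −√(2/35))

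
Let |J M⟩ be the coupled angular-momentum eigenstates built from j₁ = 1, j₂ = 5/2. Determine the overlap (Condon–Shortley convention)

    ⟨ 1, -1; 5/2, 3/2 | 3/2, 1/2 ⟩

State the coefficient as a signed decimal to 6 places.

+0.632456

j₁+j₂−J=2  J+j₁−j₂=0  J−j₁+j₂=3  j₁+j₂+J+1=6
(j₁±m₁, j₂±m₂, J±M) = (0,2,4,1,2,1)
P² = 32/5
sum k=2..2:
  [2] +1/4 = 1/4
S = 1/4
C² = P²·S² = 2/5 ; C = +0.632456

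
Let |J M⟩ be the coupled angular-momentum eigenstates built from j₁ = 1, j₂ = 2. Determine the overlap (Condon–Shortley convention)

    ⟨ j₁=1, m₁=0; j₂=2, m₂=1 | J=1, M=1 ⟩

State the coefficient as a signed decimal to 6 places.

-0.547723  (= −√(3/10))

√[3·2!0!2!/5! · 1!1!3!1!2!0!] = √(6/5)
  +(−1)^1/∏(1,1,0,2,0,0)! = -1/2  (running -1/2)
⟨..|..⟩ = √(6/5)·(-1/2) = -0.547723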